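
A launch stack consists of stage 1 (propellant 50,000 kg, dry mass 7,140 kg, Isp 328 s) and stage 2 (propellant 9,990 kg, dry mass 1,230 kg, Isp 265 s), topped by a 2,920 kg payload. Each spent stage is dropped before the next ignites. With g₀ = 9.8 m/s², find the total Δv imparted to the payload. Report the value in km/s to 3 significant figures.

Ignition mass of stage 1 = 50,000+7,140 + 9,990+1,230 + 2,920 = 71,280 kg.
Stage 1: m₀ = 71,280 kg, m_f = 71,280 − 50,000 = 21,280 kg; Δv = 328×9.8×ln(3.35) = 3214.4×1.2088 ≈ 3886 m/s.
Stage 2: m₀ = 14,140 kg, m_f = 14,140 − 9,990 = 4,150 kg; Δv = 265×9.8×ln(3.407) = 2597.0×1.2259 ≈ 3184 m/s.
Total Δv = 3886 + 3184 = 7070 m/s.

Δv ≈ 7.07 km/s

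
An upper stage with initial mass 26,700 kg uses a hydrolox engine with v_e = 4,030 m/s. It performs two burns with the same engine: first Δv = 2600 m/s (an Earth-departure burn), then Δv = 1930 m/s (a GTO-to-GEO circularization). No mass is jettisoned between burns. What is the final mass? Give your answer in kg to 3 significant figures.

final mass ≈ 8680 kg

After the first burn: m = 26700 × exp(−2600/4030.0) = 26700 × 0.52458 = 14,006.3 kg.
After the second burn: m = 14,006.3 × exp(−1930/4030.0) = 14,006.3 × 0.61946 = 8,676.34 kg.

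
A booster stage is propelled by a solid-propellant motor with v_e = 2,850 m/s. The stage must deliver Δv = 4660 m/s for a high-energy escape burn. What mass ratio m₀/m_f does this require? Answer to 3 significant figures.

Rocket equation: m₀/m_f = exp(Δv / v_e) = exp(4660 / 2850.0) = exp(1.6351) = 5.1299.

mass ratio ≈ 5.13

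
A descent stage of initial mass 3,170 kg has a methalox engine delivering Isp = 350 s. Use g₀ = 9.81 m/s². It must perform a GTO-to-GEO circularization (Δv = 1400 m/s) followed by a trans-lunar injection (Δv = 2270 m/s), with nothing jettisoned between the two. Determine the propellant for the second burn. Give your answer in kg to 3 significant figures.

v_e = Isp · g₀ = 350 × 9.81 = 3433.5 m/s.
After the first burn: m = 3170 × exp(−1400/3433.5) = 3170 × 0.66515 = 2,108.53 kg.
After the second burn: m = 2,108.53 × exp(−2270/3433.5) = 2,108.53 × 0.51627 = 1,088.57 kg.
Second-burn propellant = 2,108.53 − 1,088.57 = 1,019.96 kg.

propellant for the second burn ≈ 1020 kg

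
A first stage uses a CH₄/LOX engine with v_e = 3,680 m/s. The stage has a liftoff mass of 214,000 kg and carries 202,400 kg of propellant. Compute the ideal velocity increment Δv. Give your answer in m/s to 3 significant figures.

m_f = m₀ − m_prop = 214,000 − 202,400 = 11,600 kg.
Using Δv = v_e ln(m₀/m_f): Δv = v_e · ln(m₀/m_f) = 3680.0 × ln(18.45) = 3680.0 × 2.9150 ≈ 10727.1 m/s.

Δv ≈ 10700 m/s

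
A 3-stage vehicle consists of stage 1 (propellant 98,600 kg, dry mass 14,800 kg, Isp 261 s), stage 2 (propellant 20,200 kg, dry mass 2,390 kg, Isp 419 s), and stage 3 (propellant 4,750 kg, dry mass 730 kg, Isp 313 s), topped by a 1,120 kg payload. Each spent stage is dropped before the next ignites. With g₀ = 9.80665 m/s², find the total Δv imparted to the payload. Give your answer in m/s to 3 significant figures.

Δv ≈ 11800 m/s

Ignition mass of stage 1 = 98,600+14,800 + 20,200+2,390 + 4,750+730 + 1,120 = 142,590 kg.
Stage 1: m₀ = 142,590 kg, m_f = 142,590 − 98,600 = 43,990 kg; Δv = 261×9.80665×ln(3.241) = 2559.5×1.1760 ≈ 3010 m/s.
Stage 2: m₀ = 29,190 kg, m_f = 29,190 − 20,200 = 8,990 kg; Δv = 419×9.80665×ln(3.247) = 4109.0×1.1777 ≈ 4839 m/s.
Stage 3: m₀ = 6,600 kg, m_f = 6,600 − 4,750 = 1,850 kg; Δv = 313×9.80665×ln(3.568) = 3069.5×1.2719 ≈ 3904 m/s.
Total Δv = 3010 + 4839 + 3904 = 11753 m/s.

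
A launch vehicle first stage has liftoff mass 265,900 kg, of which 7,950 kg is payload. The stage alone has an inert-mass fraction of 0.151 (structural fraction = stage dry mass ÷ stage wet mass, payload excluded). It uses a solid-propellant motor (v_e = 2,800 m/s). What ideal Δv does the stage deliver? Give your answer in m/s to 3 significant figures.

Stage wet mass = m₀ − payload = 265,900 − 7,950 = 257,950 kg.
Stage dry mass = ε × stage wet mass = 0.151 × 257,950 = 38,950.5 kg.
Burnout mass m_f = stage dry + payload = 38,950.5 + 7,950 = 46,900.5 kg.
Δv = v_e · ln(265,900/46,900.5) = 2800.0 × ln(5.669) = 2800.0 × 1.7351 ≈ 4858 m/s.

Δv ≈ 4860 m/s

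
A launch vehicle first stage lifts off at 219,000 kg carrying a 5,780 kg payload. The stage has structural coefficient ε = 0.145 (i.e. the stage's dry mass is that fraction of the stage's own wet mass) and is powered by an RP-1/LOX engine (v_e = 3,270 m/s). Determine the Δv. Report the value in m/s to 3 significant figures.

Stage wet mass = m₀ − payload = 219,000 − 5,780 = 213,220 kg.
Stage dry mass = ε × stage wet mass = 0.145 × 213,220 = 30,916.9 kg.
Burnout mass m_f = stage dry + payload = 30,916.9 + 5,780 = 36,696.9 kg.
Using Δv = v_e ln(m₀/m_f): Δv = v_e · ln(219,000/36,696.9) = 3270.0 × ln(5.968) = 3270.0 × 1.7864 ≈ 5841 m/s.

Δv ≈ 5840 m/s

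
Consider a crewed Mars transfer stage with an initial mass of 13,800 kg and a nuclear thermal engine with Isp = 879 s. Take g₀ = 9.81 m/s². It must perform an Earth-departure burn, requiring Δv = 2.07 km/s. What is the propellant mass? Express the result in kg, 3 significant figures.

propellant mass ≈ 2950 kg

v_e = Isp · g₀ = 879 × 9.81 = 8623.0 m/s.
Using Δv = v_e ln(m₀/m_f): m₀/m_f = exp(Δv / v_e) = exp(2070 / 8623.0) = exp(0.2401) = 1.2713.
m_f = 13,800 / 1.2713 = 10,855 kg, so propellant = m₀ − m_f = 13,800 − 10,855 = 2,945 kg.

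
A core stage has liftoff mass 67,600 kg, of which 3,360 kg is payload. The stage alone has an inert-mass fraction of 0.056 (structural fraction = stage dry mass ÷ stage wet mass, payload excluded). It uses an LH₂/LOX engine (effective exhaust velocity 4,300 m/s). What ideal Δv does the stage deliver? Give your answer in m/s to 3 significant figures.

Δv ≈ 9780 m/s

Stage wet mass = m₀ − payload = 67,600 − 3,360 = 64,240 kg.
Stage dry mass = ε × stage wet mass = 0.056 × 64,240 = 3,597.44 kg.
Burnout mass m_f = stage dry + payload = 3,597.44 + 3,360 = 6,957.44 kg.
Using Δv = v_e ln(m₀/m_f): Δv = v_e · ln(67,600/6,957.44) = 4300.0 × ln(9.716) = 4300.0 × 2.2738 ≈ 9777 m/s.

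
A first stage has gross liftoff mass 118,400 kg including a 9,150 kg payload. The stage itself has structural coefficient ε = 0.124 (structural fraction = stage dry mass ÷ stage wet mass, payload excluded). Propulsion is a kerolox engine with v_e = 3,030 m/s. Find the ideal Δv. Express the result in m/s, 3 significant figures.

Stage wet mass = m₀ − payload = 118,400 − 9,150 = 109,250 kg.
Stage dry mass = ε × stage wet mass = 0.124 × 109,250 = 13,547 kg.
Burnout mass m_f = stage dry + payload = 13,547 + 9,150 = 22,697 kg.
By the Tsiolkovsky rocket equation, Δv = v_e · ln(118,400/22,697) = 3030.0 × ln(5.217) = 3030.0 × 1.6518 ≈ 5005 m/s.

Δv ≈ 5010 m/s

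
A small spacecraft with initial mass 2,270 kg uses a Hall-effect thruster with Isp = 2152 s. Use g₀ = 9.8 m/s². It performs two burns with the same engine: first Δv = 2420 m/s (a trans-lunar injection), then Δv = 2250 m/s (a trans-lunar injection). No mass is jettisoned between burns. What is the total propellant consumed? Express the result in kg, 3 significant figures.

v_e = Isp · g₀ = 2152 × 9.8 = 21089.6 m/s.
After the first burn: m = 2270 × exp(−2420/21089.6) = 2270 × 0.89159 = 2,023.91 kg.
After the second burn: m = 2,023.91 × exp(−2250/21089.6) = 2,023.91 × 0.89881 = 1,819.11 kg.
Total propellant = m₀ − m_final = 2270 − 1,819.11 = 450.89 kg.

total propellant consumed ≈ 451 kg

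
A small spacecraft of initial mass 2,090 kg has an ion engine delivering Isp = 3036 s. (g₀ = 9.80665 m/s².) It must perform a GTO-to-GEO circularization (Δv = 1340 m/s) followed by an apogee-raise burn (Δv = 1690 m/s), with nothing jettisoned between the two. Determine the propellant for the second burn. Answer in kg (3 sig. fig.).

propellant for the second burn ≈ 110 kg

v_e = Isp · g₀ = 3036 × 9.80665 = 29773.0 m/s.
After the first burn: m = 2090 × exp(−1340/29773.0) = 2090 × 0.95599 = 1,998.02 kg.
After the second burn: m = 1,998.02 × exp(−1690/29773.0) = 1,998.02 × 0.94482 = 1,887.77 kg.
Second-burn propellant = 1,998.02 − 1,887.77 = 110.25 kg.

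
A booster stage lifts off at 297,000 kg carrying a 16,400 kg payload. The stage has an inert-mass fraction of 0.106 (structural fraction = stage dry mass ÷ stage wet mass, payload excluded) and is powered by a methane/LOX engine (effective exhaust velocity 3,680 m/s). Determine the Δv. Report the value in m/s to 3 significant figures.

Δv ≈ 6850 m/s

Stage wet mass = m₀ − payload = 297,000 − 16,400 = 280,600 kg.
Stage dry mass = ε × stage wet mass = 0.106 × 280,600 = 29,743.6 kg.
Burnout mass m_f = stage dry + payload = 29,743.6 + 16,400 = 46,143.6 kg.
By the Tsiolkovsky rocket equation, Δv = v_e · ln(297,000/46,143.6) = 3680.0 × ln(6.436) = 3680.0 × 1.8620 ≈ 6852 m/s.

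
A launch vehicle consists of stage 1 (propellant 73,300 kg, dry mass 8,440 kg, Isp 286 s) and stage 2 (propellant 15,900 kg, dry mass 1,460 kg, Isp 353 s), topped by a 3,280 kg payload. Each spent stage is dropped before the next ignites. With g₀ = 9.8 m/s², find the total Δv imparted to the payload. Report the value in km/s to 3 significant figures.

Δv ≈ 8.62 km/s

Ignition mass of stage 1 = 73,300+8,440 + 15,900+1,460 + 3,280 = 102,380 kg.
Stage 1: m₀ = 102,380 kg, m_f = 102,380 − 73,300 = 29,080 kg; Δv = 286×9.8×ln(3.521) = 2802.8×1.2586 ≈ 3528 m/s.
Stage 2: m₀ = 20,640 kg, m_f = 20,640 − 15,900 = 4,740 kg; Δv = 353×9.8×ln(4.354) = 3459.4×1.4712 ≈ 5089 m/s.
Total Δv = 3528 + 5089 = 8617 m/s.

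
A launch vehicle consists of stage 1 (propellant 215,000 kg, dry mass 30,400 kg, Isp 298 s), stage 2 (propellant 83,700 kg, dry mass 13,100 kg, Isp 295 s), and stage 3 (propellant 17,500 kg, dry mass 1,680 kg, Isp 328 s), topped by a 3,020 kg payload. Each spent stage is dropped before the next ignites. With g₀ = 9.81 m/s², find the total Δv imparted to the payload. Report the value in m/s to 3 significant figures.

Δv ≈ 11100 m/s

Ignition mass of stage 1 = 215,000+30,400 + 83,700+13,100 + 17,500+1,680 + 3,020 = 364,400 kg.
Stage 1: m₀ = 364,400 kg, m_f = 364,400 − 215,000 = 149,400 kg; Δv = 298×9.81×ln(2.439) = 2923.4×0.8916 ≈ 2607 m/s.
Stage 2: m₀ = 119,000 kg, m_f = 119,000 − 83,700 = 35,300 kg; Δv = 295×9.81×ln(3.371) = 2894.0×1.2152 ≈ 3517 m/s.
Stage 3: m₀ = 22,200 kg, m_f = 22,200 − 17,500 = 4,700 kg; Δv = 328×9.81×ln(4.723) = 3217.7×1.5525 ≈ 4996 m/s.
Total Δv = 2607 + 3517 + 4996 = 11120 m/s.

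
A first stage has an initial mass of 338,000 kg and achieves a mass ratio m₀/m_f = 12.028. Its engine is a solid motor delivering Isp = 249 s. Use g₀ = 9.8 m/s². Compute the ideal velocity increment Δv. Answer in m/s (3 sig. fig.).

v_e = Isp · g₀ = 249 × 9.8 = 2440.2 m/s.
Rocket equation: Δv = v_e · ln(12.028) = 2440.2 × 2.4872 ≈ 6069.4 m/s.

Δv ≈ 6070 m/s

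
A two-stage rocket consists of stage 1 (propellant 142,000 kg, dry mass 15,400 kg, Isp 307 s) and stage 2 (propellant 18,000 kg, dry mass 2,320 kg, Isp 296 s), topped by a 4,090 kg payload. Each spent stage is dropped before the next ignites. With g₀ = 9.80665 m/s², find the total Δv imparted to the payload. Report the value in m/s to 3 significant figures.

Δv ≈ 8450 m/s

Ignition mass of stage 1 = 142,000+15,400 + 18,000+2,320 + 4,090 = 181,810 kg.
Stage 1: m₀ = 181,810 kg, m_f = 181,810 − 142,000 = 39,810 kg; Δv = 307×9.80665×ln(4.567) = 3010.6×1.5188 ≈ 4573 m/s.
Stage 2: m₀ = 24,410 kg, m_f = 24,410 − 18,000 = 6,410 kg; Δv = 296×9.80665×ln(3.808) = 2902.8×1.3371 ≈ 3881 m/s.
Total Δv = 4573 + 3881 = 8454 m/s.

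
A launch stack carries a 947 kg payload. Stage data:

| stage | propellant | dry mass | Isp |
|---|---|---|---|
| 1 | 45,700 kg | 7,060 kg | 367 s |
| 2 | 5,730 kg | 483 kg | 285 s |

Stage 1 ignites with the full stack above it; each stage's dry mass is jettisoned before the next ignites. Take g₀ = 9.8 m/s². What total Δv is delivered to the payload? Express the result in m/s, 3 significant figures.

Δv ≈ 9670 m/s

Ignition mass of stage 1 = 45,700+7,060 + 5,730+483 + 947 = 59,920 kg.
Stage 1: m₀ = 59,920 kg, m_f = 59,920 − 45,700 = 14,220 kg; Δv = 367×9.8×ln(4.214) = 3596.6×1.4384 ≈ 5173 m/s.
Stage 2: m₀ = 7,160 kg, m_f = 7,160 − 5,730 = 1,430 kg; Δv = 285×9.8×ln(5.007) = 2793.0×1.6108 ≈ 4499 m/s.
Total Δv = 5173 + 4499 = 9672 m/s.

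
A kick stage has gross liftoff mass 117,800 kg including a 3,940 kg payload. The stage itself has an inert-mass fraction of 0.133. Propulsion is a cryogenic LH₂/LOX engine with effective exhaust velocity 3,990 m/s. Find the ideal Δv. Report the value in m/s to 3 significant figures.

Δv ≈ 7260 m/s

Stage wet mass = m₀ − payload = 117,800 − 3,940 = 113,860 kg.
Stage dry mass = ε × stage wet mass = 0.133 × 113,860 = 15,143.4 kg.
Burnout mass m_f = stage dry + payload = 15,143.4 + 3,940 = 19,083.4 kg.
Rocket equation: Δv = v_e · ln(117,800/19,083.4) = 3990.0 × ln(6.173) = 3990.0 × 1.8202 ≈ 7262 m/s.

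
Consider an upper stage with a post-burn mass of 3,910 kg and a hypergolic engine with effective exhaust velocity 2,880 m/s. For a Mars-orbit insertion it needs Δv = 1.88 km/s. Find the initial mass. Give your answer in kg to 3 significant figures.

Rocket equation: m₀/m_f = exp(Δv / v_e) = exp(1880 / 2880.0) = exp(0.6528) = 1.9209.
m₀ = m_f × 1.9209 = 3,910 × 1.9209 = 7,510.72 kg.

initial mass ≈ 7510 kg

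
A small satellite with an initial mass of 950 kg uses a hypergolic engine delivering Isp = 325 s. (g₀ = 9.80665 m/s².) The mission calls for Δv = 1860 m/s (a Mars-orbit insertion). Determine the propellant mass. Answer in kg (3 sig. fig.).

propellant mass ≈ 420 kg

v_e = Isp · g₀ = 325 × 9.80665 = 3187.2 m/s.
Rocket equation: m₀/m_f = exp(Δv / v_e) = exp(1860 / 3187.2) = exp(0.5836) = 1.7925.
m_f = 950 / 1.7925 = 529.986 kg, so propellant = m₀ − m_f = 950 − 529.986 = 420.014 kg.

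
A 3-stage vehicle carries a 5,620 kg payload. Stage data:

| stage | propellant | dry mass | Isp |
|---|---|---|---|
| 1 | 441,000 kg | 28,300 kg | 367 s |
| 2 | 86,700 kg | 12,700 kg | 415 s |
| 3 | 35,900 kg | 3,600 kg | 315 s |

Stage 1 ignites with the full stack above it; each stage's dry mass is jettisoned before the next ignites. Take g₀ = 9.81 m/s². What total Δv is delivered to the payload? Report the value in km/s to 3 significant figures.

Δv ≈ 13.2 km/s

Ignition mass of stage 1 = 441,000+28,300 + 86,700+12,700 + 35,900+3,600 + 5,620 = 613,820 kg.
Stage 1: m₀ = 613,820 kg, m_f = 613,820 − 441,000 = 172,820 kg; Δv = 367×9.81×ln(3.552) = 3600.3×1.2675 ≈ 4563 m/s.
Stage 2: m₀ = 144,520 kg, m_f = 144,520 − 86,700 = 57,820 kg; Δv = 415×9.81×ln(2.499) = 4071.2×0.9161 ≈ 3730 m/s.
Stage 3: m₀ = 45,120 kg, m_f = 45,120 − 35,900 = 9,220 kg; Δv = 315×9.81×ln(4.894) = 3090.2×1.5880 ≈ 4907 m/s.
Total Δv = 4563 + 3730 + 4907 = 13200 m/s.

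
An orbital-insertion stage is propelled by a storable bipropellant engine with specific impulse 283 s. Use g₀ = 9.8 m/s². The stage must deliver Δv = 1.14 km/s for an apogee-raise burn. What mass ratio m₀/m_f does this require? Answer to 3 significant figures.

v_e = Isp · g₀ = 283 × 9.8 = 2773.4 m/s.
Rocket equation: m₀/m_f = exp(Δv / v_e) = exp(1140 / 2773.4) = exp(0.4110) = 1.5084.

mass ratio ≈ 1.51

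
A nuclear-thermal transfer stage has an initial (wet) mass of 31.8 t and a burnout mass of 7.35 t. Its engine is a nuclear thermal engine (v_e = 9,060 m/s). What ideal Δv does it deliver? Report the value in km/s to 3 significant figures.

Rocket equation: Δv = v_e · ln(m₀/m_f) = 9060.0 × ln(4.327) = 9060.0 × 1.4648 ≈ 13270.8 m/s.

Δv ≈ 13.3 km/s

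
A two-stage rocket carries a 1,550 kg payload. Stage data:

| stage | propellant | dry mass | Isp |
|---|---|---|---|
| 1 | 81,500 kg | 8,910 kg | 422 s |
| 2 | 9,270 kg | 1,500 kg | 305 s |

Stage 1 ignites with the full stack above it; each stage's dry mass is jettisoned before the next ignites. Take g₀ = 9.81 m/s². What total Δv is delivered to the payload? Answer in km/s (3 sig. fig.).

Ignition mass of stage 1 = 81,500+8,910 + 9,270+1,500 + 1,550 = 102,730 kg.
Stage 1: m₀ = 102,730 kg, m_f = 102,730 − 81,500 = 21,230 kg; Δv = 422×9.81×ln(4.839) = 4139.8×1.5767 ≈ 6527 m/s.
Stage 2: m₀ = 12,320 kg, m_f = 12,320 − 9,270 = 3,050 kg; Δv = 305×9.81×ln(4.039) = 2992.1×1.3961 ≈ 4177 m/s.
Total Δv = 6527 + 4177 = 10704 m/s.

Δv ≈ 10.7 km/s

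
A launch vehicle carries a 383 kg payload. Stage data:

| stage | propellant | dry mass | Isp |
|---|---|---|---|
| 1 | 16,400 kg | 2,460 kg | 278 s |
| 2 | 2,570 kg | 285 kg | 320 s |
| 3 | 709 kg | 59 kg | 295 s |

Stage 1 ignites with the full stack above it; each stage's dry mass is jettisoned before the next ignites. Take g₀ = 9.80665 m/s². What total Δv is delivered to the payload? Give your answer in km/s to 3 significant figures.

Ignition mass of stage 1 = 16,400+2,460 + 2,570+285 + 709+59 + 383 = 22,866 kg.
Stage 1: m₀ = 22,866 kg, m_f = 22,866 − 16,400 = 6,466 kg; Δv = 278×9.80665×ln(3.536) = 2726.2×1.2631 ≈ 3444 m/s.
Stage 2: m₀ = 4,006 kg, m_f = 4,006 − 2,570 = 1,436 kg; Δv = 320×9.80665×ln(2.79) = 3138.1×1.0259 ≈ 3220 m/s.
Stage 3: m₀ = 1,151 kg, m_f = 1,151 − 709 = 442 kg; Δv = 295×9.80665×ln(2.604) = 2893.0×0.9571 ≈ 2769 m/s.
Total Δv = 3444 + 3220 + 2769 = 9433 m/s.

Δv ≈ 9.43 km/s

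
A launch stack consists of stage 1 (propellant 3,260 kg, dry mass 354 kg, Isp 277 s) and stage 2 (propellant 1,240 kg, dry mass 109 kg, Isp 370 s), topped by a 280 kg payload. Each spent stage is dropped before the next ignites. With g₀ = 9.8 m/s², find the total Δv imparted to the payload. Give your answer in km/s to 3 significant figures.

Ignition mass of stage 1 = 3,260+354 + 1,240+109 + 280 = 5,243 kg.
Stage 1: m₀ = 5,243 kg, m_f = 5,243 − 3,260 = 1,983 kg; Δv = 277×9.8×ln(2.644) = 2714.6×0.9723 ≈ 2639 m/s.
Stage 2: m₀ = 1,629 kg, m_f = 1,629 − 1,240 = 389 kg; Δv = 370×9.8×ln(4.188) = 3626.0×1.4321 ≈ 5193 m/s.
Total Δv = 2639 + 5193 = 7832 m/s.

Δv ≈ 7.83 km/s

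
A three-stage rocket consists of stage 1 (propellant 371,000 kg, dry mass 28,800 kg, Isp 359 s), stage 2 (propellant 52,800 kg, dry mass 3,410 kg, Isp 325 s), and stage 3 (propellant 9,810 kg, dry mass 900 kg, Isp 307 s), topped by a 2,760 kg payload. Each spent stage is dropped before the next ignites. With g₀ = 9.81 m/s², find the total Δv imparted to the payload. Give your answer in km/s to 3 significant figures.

Ignition mass of stage 1 = 371,000+28,800 + 52,800+3,410 + 9,810+900 + 2,760 = 469,480 kg.
Stage 1: m₀ = 469,480 kg, m_f = 469,480 − 371,000 = 98,480 kg; Δv = 359×9.81×ln(4.767) = 3521.8×1.5618 ≈ 5500 m/s.
Stage 2: m₀ = 69,680 kg, m_f = 69,680 − 52,800 = 16,880 kg; Δv = 325×9.81×ln(4.128) = 3188.2×1.4178 ≈ 4520 m/s.
Stage 3: m₀ = 13,470 kg, m_f = 13,470 − 9,810 = 3,660 kg; Δv = 307×9.81×ln(3.68) = 3011.7×1.3030 ≈ 3924 m/s.
Total Δv = 5500 + 4520 + 3924 = 13944 m/s.

Δv ≈ 13.9 km/s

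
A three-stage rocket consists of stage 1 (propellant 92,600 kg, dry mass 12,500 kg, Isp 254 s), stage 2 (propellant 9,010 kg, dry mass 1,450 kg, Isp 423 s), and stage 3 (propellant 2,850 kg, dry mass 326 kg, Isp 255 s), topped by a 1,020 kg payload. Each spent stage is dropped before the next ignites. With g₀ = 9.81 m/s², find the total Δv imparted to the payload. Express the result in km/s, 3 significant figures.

Ignition mass of stage 1 = 92,600+12,500 + 9,010+1,450 + 2,850+326 + 1,020 = 119,756 kg.
Stage 1: m₀ = 119,756 kg, m_f = 119,756 − 92,600 = 27,156 kg; Δv = 254×9.81×ln(4.41) = 2491.7×1.4839 ≈ 3697 m/s.
Stage 2: m₀ = 14,656 kg, m_f = 14,656 − 9,010 = 5,646 kg; Δv = 423×9.81×ln(2.596) = 4149.6×0.9539 ≈ 3958 m/s.
Stage 3: m₀ = 4,196 kg, m_f = 4,196 − 2,850 = 1,346 kg; Δv = 255×9.81×ln(3.117) = 2501.6×1.1370 ≈ 2844 m/s.
Total Δv = 3697 + 3958 + 2844 = 10499 m/s.

Δv ≈ 10.5 km/s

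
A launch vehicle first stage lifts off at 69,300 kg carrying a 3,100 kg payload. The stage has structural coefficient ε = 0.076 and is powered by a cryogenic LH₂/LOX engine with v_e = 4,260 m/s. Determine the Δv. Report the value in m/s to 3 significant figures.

Stage wet mass = m₀ − payload = 69,300 − 3,100 = 66,200 kg.
Stage dry mass = ε × stage wet mass = 0.076 × 66,200 = 5,031.2 kg.
Burnout mass m_f = stage dry + payload = 5,031.2 + 3,100 = 8,131.2 kg.
Δv = v_e · ln(69,300/8,131.2) = 4260.0 × ln(8.523) = 4260.0 × 2.1427 ≈ 9128 m/s.

Δv ≈ 9130 m/s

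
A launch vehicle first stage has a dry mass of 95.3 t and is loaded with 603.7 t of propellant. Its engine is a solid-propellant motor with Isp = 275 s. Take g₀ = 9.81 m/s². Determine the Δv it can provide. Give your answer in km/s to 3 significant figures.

v_e = Isp · g₀ = 275 × 9.81 = 2697.8 m/s.
m₀ = m_dry + m_prop = 95.3 + 603.7 = 699 t.
Rocket equation: Δv = v_e · ln(m₀/m_f) = 2697.8 × ln(7.335) = 2697.8 × 1.9926 ≈ 5375.6 m/s.

Δv ≈ 5.38 km/s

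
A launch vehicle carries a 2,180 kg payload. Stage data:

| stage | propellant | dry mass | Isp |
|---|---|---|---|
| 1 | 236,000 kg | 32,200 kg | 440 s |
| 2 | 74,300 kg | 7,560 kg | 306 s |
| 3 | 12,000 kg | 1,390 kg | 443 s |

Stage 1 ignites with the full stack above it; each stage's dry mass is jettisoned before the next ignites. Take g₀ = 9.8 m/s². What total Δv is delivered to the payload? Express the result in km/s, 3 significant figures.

Ignition mass of stage 1 = 236,000+32,200 + 74,300+7,560 + 12,000+1,390 + 2,180 = 365,630 kg.
Stage 1: m₀ = 365,630 kg, m_f = 365,630 − 236,000 = 129,630 kg; Δv = 440×9.8×ln(2.821) = 4312.0×1.0369 ≈ 4471 m/s.
Stage 2: m₀ = 97,430 kg, m_f = 97,430 − 74,300 = 23,130 kg; Δv = 306×9.8×ln(4.212) = 2998.8×1.4380 ≈ 4312 m/s.
Stage 3: m₀ = 15,570 kg, m_f = 15,570 − 12,000 = 3,570 kg; Δv = 443×9.8×ln(4.361) = 4341.4×1.4728 ≈ 6394 m/s.
Total Δv = 4471 + 4312 + 6394 = 15177 m/s.

Δv ≈ 15.2 km/s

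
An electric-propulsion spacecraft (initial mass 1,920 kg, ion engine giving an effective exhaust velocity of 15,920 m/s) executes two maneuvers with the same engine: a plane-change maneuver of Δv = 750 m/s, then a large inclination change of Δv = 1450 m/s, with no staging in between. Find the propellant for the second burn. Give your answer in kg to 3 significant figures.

propellant for the second burn ≈ 159 kg

After the first burn: m = 1920 × exp(−750/15920.0) = 1920 × 0.95398 = 1,831.64 kg.
After the second burn: m = 1,831.64 × exp(−1450/15920.0) = 1,831.64 × 0.91294 = 1,672.18 kg.
Second-burn propellant = 1,831.64 − 1,672.18 = 159.46 kg.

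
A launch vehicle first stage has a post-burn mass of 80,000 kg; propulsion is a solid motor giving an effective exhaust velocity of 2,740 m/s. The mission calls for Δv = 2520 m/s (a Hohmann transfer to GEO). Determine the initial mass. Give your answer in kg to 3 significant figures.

m₀/m_f = exp(Δv / v_e) = exp(2520 / 2740.0) = exp(0.9197) = 2.5086.
m₀ = m_f × 2.5086 = 80,000 × 2.5086 = 200,688 kg.

initial mass ≈ 201000 kg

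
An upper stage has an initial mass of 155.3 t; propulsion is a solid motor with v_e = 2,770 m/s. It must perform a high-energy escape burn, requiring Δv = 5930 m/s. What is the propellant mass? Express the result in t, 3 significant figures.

m₀/m_f = exp(Δv / v_e) = exp(5930 / 2770.0) = exp(2.1408) = 8.5062.
m_f = 155.3 / 8.5062 = 18.2573 t, so propellant = m₀ − m_f = 155.3 − 18.2573 = 137.0427 t.

propellant mass ≈ 137 t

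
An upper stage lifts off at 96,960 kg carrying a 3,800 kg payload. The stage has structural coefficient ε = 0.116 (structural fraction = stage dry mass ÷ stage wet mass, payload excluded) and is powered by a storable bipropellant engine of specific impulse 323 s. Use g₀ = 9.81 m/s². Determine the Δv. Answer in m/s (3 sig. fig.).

Δv ≈ 6000 m/s

Stage wet mass = m₀ − payload = 96,960 − 3,800 = 93,160 kg.
Stage dry mass = ε × stage wet mass = 0.116 × 93,160 = 10,806.6 kg.
Burnout mass m_f = stage dry + payload = 10,806.6 + 3,800 = 14,606.6 kg.
v_e = Isp · g₀ = 323 × 9.81 = 3168.6 m/s.
By the Tsiolkovsky rocket equation, Δv = v_e · ln(96,960/14,606.6) = 3168.6 × ln(6.638) = 3168.6 × 1.8928 ≈ 5998 m/s.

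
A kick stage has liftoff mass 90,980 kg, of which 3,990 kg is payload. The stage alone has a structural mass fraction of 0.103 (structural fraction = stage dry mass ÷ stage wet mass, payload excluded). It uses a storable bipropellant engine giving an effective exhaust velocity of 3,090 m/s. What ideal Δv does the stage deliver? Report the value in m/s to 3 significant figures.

Δv ≈ 6020 m/s

Stage wet mass = m₀ − payload = 90,980 − 3,990 = 86,990 kg.
Stage dry mass = ε × stage wet mass = 0.103 × 86,990 = 8,959.97 kg.
Burnout mass m_f = stage dry + payload = 8,959.97 + 3,990 = 12,949.97 kg.
Δv = v_e · ln(90,980/12,949.97) = 3090.0 × ln(7.025) = 3090.0 × 1.9495 ≈ 6024 m/s.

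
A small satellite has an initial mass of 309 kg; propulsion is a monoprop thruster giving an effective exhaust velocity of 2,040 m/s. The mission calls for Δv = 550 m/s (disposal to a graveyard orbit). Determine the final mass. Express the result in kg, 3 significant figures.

Using Δv = v_e ln(m₀/m_f): m₀/m_f = exp(Δv / v_e) = exp(550 / 2040.0) = exp(0.2696) = 1.3095.
m_f = m₀ / 1.3095 = 309 / 1.3095 = 235.968 kg.

final mass ≈ 236 kg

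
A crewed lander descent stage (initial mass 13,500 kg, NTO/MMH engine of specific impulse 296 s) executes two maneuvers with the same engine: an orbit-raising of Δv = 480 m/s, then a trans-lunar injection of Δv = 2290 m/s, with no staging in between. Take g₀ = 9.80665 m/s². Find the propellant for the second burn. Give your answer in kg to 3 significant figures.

v_e = Isp · g₀ = 296 × 9.80665 = 2902.8 m/s.
After the first burn: m = 13500 × exp(−480/2902.8) = 13500 × 0.84759 = 11,442.5 kg.
After the second burn: m = 11,442.5 × exp(−2290/2902.8) = 11,442.5 × 0.45434 = 5,198.79 kg.
Second-burn propellant = 11,442.5 − 5,198.79 = 6,243.71 kg.

propellant for the second burn ≈ 6240 kg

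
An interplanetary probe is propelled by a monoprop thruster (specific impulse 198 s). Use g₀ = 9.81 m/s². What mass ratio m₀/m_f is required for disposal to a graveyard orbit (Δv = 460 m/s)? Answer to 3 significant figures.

v_e = Isp · g₀ = 198 × 9.81 = 1942.4 m/s.
Using Δv = v_e ln(m₀/m_f): m₀/m_f = exp(Δv / v_e) = exp(460 / 1942.4) = exp(0.2368) = 1.2672.

mass ratio ≈ 1.27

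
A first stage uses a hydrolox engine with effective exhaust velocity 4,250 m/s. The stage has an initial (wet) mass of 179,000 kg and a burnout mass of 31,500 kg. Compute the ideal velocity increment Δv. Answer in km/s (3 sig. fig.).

Δv ≈ 7.38 km/s

Δv = v_e · ln(m₀/m_f) = 4250.0 × ln(5.683) = 4250.0 × 1.7374 ≈ 7383.9 m/s.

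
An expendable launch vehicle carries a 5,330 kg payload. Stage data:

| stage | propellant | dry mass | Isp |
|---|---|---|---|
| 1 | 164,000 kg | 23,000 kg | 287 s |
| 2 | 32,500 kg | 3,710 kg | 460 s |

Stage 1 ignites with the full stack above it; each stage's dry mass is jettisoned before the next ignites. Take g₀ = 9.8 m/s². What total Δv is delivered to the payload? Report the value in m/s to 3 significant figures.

Δv ≈ 10400 m/s

Ignition mass of stage 1 = 164,000+23,000 + 32,500+3,710 + 5,330 = 228,540 kg.
Stage 1: m₀ = 228,540 kg, m_f = 228,540 − 164,000 = 64,540 kg; Δv = 287×9.8×ln(3.541) = 2812.6×1.2644 ≈ 3556 m/s.
Stage 2: m₀ = 41,540 kg, m_f = 41,540 − 32,500 = 9,040 kg; Δv = 460×9.8×ln(4.595) = 4508.0×1.5250 ≈ 6875 m/s.
Total Δv = 3556 + 6875 = 10431 m/s.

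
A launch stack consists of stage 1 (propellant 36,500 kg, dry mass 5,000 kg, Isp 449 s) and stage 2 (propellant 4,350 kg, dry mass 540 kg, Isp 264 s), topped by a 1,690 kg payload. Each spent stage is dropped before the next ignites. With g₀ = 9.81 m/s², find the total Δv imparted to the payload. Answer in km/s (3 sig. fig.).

Ignition mass of stage 1 = 36,500+5,000 + 4,350+540 + 1,690 = 48,080 kg.
Stage 1: m₀ = 48,080 kg, m_f = 48,080 − 36,500 = 11,580 kg; Δv = 449×9.81×ln(4.152) = 4404.7×1.4236 ≈ 6270 m/s.
Stage 2: m₀ = 6,580 kg, m_f = 6,580 − 4,350 = 2,230 kg; Δv = 264×9.81×ln(2.951) = 2589.8×1.0820 ≈ 2802 m/s.
Total Δv = 6270 + 2802 = 9072 m/s.

Δv ≈ 9.07 km/s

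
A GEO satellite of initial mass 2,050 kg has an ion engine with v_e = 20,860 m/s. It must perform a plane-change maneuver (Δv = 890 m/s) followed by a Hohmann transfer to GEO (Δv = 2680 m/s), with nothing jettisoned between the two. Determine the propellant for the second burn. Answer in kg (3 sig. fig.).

propellant for the second burn ≈ 237 kg

After the first burn: m = 2050 × exp(−890/20860.0) = 2050 × 0.95823 = 1,964.37 kg.
After the second burn: m = 1,964.37 × exp(−2680/20860.0) = 1,964.37 × 0.87944 = 1,727.55 kg.
Second-burn propellant = 1,964.37 − 1,727.55 = 236.82 kg.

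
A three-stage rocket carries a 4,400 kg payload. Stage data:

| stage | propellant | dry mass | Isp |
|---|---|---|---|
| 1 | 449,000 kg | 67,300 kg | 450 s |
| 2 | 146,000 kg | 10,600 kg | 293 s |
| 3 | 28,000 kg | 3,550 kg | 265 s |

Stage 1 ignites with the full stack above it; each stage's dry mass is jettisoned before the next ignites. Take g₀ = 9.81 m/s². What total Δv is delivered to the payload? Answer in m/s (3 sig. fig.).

Δv ≈ 12400 m/s

Ignition mass of stage 1 = 449,000+67,300 + 146,000+10,600 + 28,000+3,550 + 4,400 = 708,850 kg.
Stage 1: m₀ = 708,850 kg, m_f = 708,850 − 449,000 = 259,850 kg; Δv = 450×9.81×ln(2.728) = 4414.5×1.0035 ≈ 4430 m/s.
Stage 2: m₀ = 192,550 kg, m_f = 192,550 − 146,000 = 46,550 kg; Δv = 293×9.81×ln(4.136) = 2874.3×1.4198 ≈ 4081 m/s.
Stage 3: m₀ = 35,950 kg, m_f = 35,950 − 28,000 = 7,950 kg; Δv = 265×9.81×ln(4.522) = 2599.7×1.5090 ≈ 3923 m/s.
Total Δv = 4430 + 4081 + 3923 = 12434 m/s.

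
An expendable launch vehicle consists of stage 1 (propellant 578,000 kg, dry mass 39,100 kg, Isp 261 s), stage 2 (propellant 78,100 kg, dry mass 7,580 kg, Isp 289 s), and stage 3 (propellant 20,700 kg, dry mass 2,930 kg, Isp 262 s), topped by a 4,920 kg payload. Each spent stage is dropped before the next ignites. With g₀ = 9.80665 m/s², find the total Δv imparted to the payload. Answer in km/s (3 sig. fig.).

Ignition mass of stage 1 = 578,000+39,100 + 78,100+7,580 + 20,700+2,930 + 4,920 = 731,330 kg.
Stage 1: m₀ = 731,330 kg, m_f = 731,330 − 578,000 = 153,330 kg; Δv = 261×9.80665×ln(4.77) = 2559.5×1.5623 ≈ 3999 m/s.
Stage 2: m₀ = 114,230 kg, m_f = 114,230 − 78,100 = 36,130 kg; Δv = 289×9.80665×ln(3.162) = 2834.1×1.1511 ≈ 3262 m/s.
Stage 3: m₀ = 28,550 kg, m_f = 28,550 − 20,700 = 7,850 kg; Δv = 262×9.80665×ln(3.637) = 2569.3×1.2911 ≈ 3317 m/s.
Total Δv = 3999 + 3262 + 3317 = 10578 m/s.

Δv ≈ 10.6 km/s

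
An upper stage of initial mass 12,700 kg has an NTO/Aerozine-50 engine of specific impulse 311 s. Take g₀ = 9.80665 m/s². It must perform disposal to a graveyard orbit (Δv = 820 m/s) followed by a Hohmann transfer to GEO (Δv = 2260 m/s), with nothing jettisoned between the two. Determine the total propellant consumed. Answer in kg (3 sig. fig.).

total propellant consumed ≈ 8070 kg

v_e = Isp · g₀ = 311 × 9.80665 = 3049.9 m/s.
After the first burn: m = 12700 × exp(−820/3049.9) = 12700 × 0.76425 = 9,705.98 kg.
After the second burn: m = 9,705.98 × exp(−2260/3049.9) = 9,705.98 × 0.47663 = 4,626.16 kg.
Total propellant = m₀ − m_final = 12700 − 4,626.16 = 8,073.84 kg.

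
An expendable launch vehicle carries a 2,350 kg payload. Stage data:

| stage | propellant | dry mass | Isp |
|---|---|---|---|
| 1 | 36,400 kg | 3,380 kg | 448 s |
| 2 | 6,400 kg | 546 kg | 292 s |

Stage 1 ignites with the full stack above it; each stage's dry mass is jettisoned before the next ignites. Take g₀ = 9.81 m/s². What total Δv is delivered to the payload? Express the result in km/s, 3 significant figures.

Ignition mass of stage 1 = 36,400+3,380 + 6,400+546 + 2,350 = 49,076 kg.
Stage 1: m₀ = 49,076 kg, m_f = 49,076 − 36,400 = 12,676 kg; Δv = 448×9.81×ln(3.872) = 4394.9×1.3537 ≈ 5949 m/s.
Stage 2: m₀ = 9,296 kg, m_f = 9,296 − 6,400 = 2,896 kg; Δv = 292×9.81×ln(3.21) = 2864.5×1.1663 ≈ 3341 m/s.
Total Δv = 5949 + 3341 = 9290 m/s.

Δv ≈ 9.29 km/s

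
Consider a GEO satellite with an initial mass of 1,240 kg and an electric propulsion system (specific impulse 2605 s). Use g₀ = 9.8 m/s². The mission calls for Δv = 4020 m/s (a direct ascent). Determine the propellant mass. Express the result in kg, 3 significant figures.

propellant mass ≈ 181 kg

v_e = Isp · g₀ = 2605 × 9.8 = 25529.0 m/s.
m₀/m_f = exp(Δv / v_e) = exp(4020 / 25529.0) = exp(0.1575) = 1.1705.
m_f = 1,240 / 1.1705 = 1,059.38 kg, so propellant = m₀ − m_f = 1,240 − 1,059.38 = 180.62 kg.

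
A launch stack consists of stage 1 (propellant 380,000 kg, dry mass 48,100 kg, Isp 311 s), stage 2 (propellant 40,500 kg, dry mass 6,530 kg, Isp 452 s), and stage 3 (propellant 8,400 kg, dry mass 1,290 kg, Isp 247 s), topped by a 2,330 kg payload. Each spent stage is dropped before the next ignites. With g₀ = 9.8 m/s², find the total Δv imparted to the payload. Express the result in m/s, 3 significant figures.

Δv ≈ 12600 m/s

Ignition mass of stage 1 = 380,000+48,100 + 40,500+6,530 + 8,400+1,290 + 2,330 = 487,150 kg.
Stage 1: m₀ = 487,150 kg, m_f = 487,150 − 380,000 = 107,150 kg; Δv = 311×9.8×ln(4.546) = 3047.8×1.5143 ≈ 4615 m/s.
Stage 2: m₀ = 59,050 kg, m_f = 59,050 − 40,500 = 18,550 kg; Δv = 452×9.8×ln(3.183) = 4429.6×1.1579 ≈ 5129 m/s.
Stage 3: m₀ = 12,020 kg, m_f = 12,020 − 8,400 = 3,620 kg; Δv = 247×9.8×ln(3.32) = 2420.6×1.2001 ≈ 2905 m/s.
Total Δv = 4615 + 5129 + 2905 = 12649 m/s.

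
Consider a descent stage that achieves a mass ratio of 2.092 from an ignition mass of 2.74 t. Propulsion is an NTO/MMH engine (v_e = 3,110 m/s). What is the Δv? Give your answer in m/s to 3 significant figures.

From the ideal rocket equation, Δv = v_e · ln(2.092) = 3110.0 × 0.7381 ≈ 2295.6 m/s.

Δv ≈ 2300 m/s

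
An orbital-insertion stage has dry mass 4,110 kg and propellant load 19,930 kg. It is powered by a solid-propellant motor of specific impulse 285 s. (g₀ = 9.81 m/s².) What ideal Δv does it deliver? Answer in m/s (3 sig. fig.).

v_e = Isp · g₀ = 285 × 9.81 = 2795.9 m/s.
m₀ = m_dry + m_prop = 4,110 + 19,930 = 24,040 kg.
Δv = v_e · ln(m₀/m_f) = 2795.9 × ln(5.849) = 2795.9 × 1.7663 ≈ 4938.3 m/s.

Δv ≈ 4940 m/s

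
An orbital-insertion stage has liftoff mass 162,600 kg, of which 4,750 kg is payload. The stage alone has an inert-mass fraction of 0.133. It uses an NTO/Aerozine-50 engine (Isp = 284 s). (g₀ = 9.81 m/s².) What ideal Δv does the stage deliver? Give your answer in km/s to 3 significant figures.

Stage wet mass = m₀ − payload = 162,600 − 4,750 = 157,850 kg.
Stage dry mass = ε × stage wet mass = 0.133 × 157,850 = 20,994.1 kg.
Burnout mass m_f = stage dry + payload = 20,994.1 + 4,750 = 25,744.1 kg.
v_e = Isp · g₀ = 284 × 9.81 = 2786.0 m/s.
Δv = v_e · ln(162,600/25,744.1) = 2786.0 × ln(6.316) = 2786.0 × 1.8431 ≈ 5135 m/s.

Δv ≈ 5.13 km/s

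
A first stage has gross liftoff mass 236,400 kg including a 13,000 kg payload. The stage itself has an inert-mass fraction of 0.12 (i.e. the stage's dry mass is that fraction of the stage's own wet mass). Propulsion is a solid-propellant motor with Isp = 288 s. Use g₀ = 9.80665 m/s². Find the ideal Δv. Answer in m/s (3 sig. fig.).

Stage wet mass = m₀ − payload = 236,400 − 13,000 = 223,400 kg.
Stage dry mass = ε × stage wet mass = 0.12 × 223,400 = 26,808 kg.
Burnout mass m_f = stage dry + payload = 26,808 + 13,000 = 39,808 kg.
v_e = Isp · g₀ = 288 × 9.80665 = 2824.3 m/s.
Using Δv = v_e ln(m₀/m_f): Δv = v_e · ln(236,400/39,808) = 2824.3 × ln(5.939) = 2824.3 × 1.7815 ≈ 5031 m/s.

Δv ≈ 5030 m/s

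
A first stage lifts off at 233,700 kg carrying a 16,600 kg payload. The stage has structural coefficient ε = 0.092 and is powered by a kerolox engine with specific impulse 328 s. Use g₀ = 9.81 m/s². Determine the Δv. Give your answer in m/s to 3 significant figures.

Δv ≈ 5970 m/s

Stage wet mass = m₀ − payload = 233,700 − 16,600 = 217,100 kg.
Stage dry mass = ε × stage wet mass = 0.092 × 217,100 = 19,973.2 kg.
Burnout mass m_f = stage dry + payload = 19,973.2 + 16,600 = 36,573.2 kg.
v_e = Isp · g₀ = 328 × 9.81 = 3217.7 m/s.
Rocket equation: Δv = v_e · ln(233,700/36,573.2) = 3217.7 × ln(6.39) = 3217.7 × 1.8547 ≈ 5968 m/s.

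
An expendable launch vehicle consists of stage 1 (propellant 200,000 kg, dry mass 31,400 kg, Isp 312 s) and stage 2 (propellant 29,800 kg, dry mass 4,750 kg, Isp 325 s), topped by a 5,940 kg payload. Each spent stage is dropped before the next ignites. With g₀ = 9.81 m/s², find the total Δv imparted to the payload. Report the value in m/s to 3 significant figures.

Ignition mass of stage 1 = 200,000+31,400 + 29,800+4,750 + 5,940 = 271,890 kg.
Stage 1: m₀ = 271,890 kg, m_f = 271,890 − 200,000 = 71,890 kg; Δv = 312×9.81×ln(3.782) = 3060.7×1.3303 ≈ 4072 m/s.
Stage 2: m₀ = 40,490 kg, m_f = 40,490 − 29,800 = 10,690 kg; Δv = 325×9.81×ln(3.788) = 3188.2×1.3317 ≈ 4246 m/s.
Total Δv = 4072 + 4246 = 8318 m/s.

Δv ≈ 8320 m/s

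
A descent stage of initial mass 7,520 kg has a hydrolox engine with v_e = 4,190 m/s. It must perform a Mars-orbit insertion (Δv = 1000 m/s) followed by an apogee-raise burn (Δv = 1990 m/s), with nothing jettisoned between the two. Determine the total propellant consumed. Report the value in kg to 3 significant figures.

After the first burn: m = 7520 × exp(−1000/4190.0) = 7520 × 0.78768 = 5,923.35 kg.
After the second burn: m = 5,923.35 × exp(−1990/4190.0) = 5,923.35 × 0.62192 = 3,683.85 kg.
Total propellant = m₀ − m_final = 7520 − 3,683.85 = 3,836.15 kg.

total propellant consumed ≈ 3840 kg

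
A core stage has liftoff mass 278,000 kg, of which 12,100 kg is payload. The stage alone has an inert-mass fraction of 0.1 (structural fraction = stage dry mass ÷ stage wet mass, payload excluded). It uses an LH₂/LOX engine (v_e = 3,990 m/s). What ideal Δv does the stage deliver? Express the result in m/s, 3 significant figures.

Δv ≈ 7870 m/s

Stage wet mass = m₀ − payload = 278,000 − 12,100 = 265,900 kg.
Stage dry mass = ε × stage wet mass = 0.1 × 265,900 = 26,590 kg.
Burnout mass m_f = stage dry + payload = 26,590 + 12,100 = 38,690 kg.
By the Tsiolkovsky rocket equation, Δv = v_e · ln(278,000/38,690) = 3990.0 × ln(7.185) = 3990.0 × 1.9720 ≈ 7868 m/s.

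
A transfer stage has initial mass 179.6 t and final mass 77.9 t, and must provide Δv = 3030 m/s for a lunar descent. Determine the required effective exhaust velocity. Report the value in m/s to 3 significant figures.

v_e ≈ 3630 m/s

ln(m₀/m_f) = ln(179600/77900) = ln(2.306) = 0.8353.
v_e = Δv / ln(m₀/m_f) = 3030 / 0.8353 = 3627.4 m/s.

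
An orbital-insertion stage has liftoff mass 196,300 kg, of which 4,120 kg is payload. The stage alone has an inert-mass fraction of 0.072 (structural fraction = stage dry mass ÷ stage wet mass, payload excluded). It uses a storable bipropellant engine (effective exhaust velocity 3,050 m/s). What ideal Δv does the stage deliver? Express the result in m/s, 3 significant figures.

Stage wet mass = m₀ − payload = 196,300 − 4,120 = 192,180 kg.
Stage dry mass = ε × stage wet mass = 0.072 × 192,180 = 13,837 kg.
Burnout mass m_f = stage dry + payload = 13,837 + 4,120 = 17,957 kg.
Δv = v_e · ln(196,300/17,957) = 3050.0 × ln(10.93) = 3050.0 × 2.3917 ≈ 7295 m/s.

Δv ≈ 7290 m/s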